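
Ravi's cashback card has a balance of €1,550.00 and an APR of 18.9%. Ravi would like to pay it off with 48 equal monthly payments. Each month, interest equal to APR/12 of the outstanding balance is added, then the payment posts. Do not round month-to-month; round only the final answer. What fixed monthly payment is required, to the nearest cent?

Monthly rate r = 18.9%/12 = 1.575% = 0.01575.
Level-payment amortization: P = B₀·r / (1 − (1+r)^(−n)) = 1550.00·0.01575 / (1 − 1.01575^(−48)).
Denominator 1 − (1+r)^(−48) = 0.527684594.
P = 24.4125 / 0.527684594 ≈ 46.26.

€46.26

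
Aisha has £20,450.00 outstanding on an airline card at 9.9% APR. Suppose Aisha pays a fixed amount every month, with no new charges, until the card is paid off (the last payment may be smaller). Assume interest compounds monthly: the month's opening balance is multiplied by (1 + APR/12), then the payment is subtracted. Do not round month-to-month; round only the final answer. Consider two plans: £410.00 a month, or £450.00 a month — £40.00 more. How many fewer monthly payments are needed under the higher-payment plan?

7 fewer payments

Monthly rate r = 9.9%/12 = 0.825% = 0.00825.
At £410.00/mo: n = ⌈−ln(1 − rB₀/P)/ln(1+r)⌉ = 65 payments (last £216.70); total interest = total paid − £20,450.00 = £6,006.70.
At £450.00/mo: 58 payments (last £85.15); total interest £5,285.15.
Payments saved = 65 − 58 = 7.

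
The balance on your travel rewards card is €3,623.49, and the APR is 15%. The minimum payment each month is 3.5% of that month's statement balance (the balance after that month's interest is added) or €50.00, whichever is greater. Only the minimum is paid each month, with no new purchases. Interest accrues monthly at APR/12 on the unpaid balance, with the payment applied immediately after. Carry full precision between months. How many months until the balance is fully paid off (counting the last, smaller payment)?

76 months

Monthly rate r = 15%/12 = 1.25% = 0.0125.
While 3.5% of the post-interest balance exceeds €50.00, each month B ← (B·(1+r))·(1 − 0.035), i.e. B shrinks by the factor (1+r)·0.965 = 0.97706.
This holds for months 1–41. Entering month 42 the balance is €1,399.40; 3.5% of the post-interest balance is now below €50.00, so the flat €50.00 minimum applies from here.
From month 42 a fixed €50.00 at rate r clears €1,399.40 in 35 more payments. Total: 41 + 35 = 76 months.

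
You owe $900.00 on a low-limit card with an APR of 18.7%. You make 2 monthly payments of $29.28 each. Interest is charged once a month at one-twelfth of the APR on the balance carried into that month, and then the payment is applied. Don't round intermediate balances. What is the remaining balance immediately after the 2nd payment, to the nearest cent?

Monthly rate r = 18.7%/12 = 1.55833% = 0.0155833.
Each month: B ← B·(1+r) − $29.28.
Month 1: interest $14.02; balance after payment $884.75.
Month 2: interest $13.79; balance after payment $869.25.

$869.25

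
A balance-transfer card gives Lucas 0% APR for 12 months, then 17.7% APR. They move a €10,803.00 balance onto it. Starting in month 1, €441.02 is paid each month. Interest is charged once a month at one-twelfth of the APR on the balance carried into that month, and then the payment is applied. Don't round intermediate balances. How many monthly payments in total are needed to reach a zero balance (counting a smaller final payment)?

Promo months 1–12 at r₀ = 0%/12 = 0; months 13+ at r₁ = 17.7%/12 = 0.01475.
After month 12 (no interest yet): B = €10,803.00 − 12·€441.02 = €5,510.76.
Then at r₁ with €441.02/mo: n₂ = −ln(1 − r₁·B/P)/ln(1+r₁) ≈ 13.91 → 14 more payments.

26 months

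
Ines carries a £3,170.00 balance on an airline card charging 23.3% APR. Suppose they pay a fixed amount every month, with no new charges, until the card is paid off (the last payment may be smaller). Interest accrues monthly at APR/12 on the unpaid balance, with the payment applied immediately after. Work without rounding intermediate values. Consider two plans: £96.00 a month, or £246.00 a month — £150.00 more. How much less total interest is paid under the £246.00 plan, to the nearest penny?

Monthly rate r = 23.3%/12 = 1.94167% = 0.0194167.
At £96.00/mo: n = ⌈−ln(1 − rB₀/P)/ln(1+r)⌉ = 54 payments (last £28.36); total interest = total paid − £3,170.00 = £1,946.36.
At £246.00/mo: 15 payments (last £239.65); total interest £513.65.
Interest saved = £1,946.36 − £513.65 = £1,432.71.

£1,432.71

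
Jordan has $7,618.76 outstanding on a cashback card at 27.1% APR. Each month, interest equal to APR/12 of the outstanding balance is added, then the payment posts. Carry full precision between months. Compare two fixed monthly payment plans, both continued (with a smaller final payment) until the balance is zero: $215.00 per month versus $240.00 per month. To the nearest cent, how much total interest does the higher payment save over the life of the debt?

Monthly rate r = 27.1%/12 = 2.25833% = 0.0225833.
At $215.00/mo: n = ⌈−ln(1 − rB₀/P)/ln(1+r)⌉ = 73 payments (last $27.73); total interest = total paid − $7,618.76 = $7,888.97.
At $240.00/mo: 57 payments (last $122.88); total interest $5,944.12.
Interest saved = $7,888.97 − $5,944.12 = $1,944.85.

$1,944.85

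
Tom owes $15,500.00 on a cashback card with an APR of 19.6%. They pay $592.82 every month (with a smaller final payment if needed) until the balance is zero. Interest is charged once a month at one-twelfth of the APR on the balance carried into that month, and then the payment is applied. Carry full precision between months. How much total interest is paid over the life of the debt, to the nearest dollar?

Monthly rate r = 19.6%/12 = 1.63333% = 0.0163333.
Payoff takes n = ⌈−ln(1 − rB₀/P)/ln(1+r)⌉ = ⌈34.378⌉ = 35 payments; the last is $225.01.
Total paid = 34·$592.82 + $225.01 = $20,380.89.
Total interest = total paid − principal = $20,380.89 − $15,500.00 = $4,880.89.

$4,881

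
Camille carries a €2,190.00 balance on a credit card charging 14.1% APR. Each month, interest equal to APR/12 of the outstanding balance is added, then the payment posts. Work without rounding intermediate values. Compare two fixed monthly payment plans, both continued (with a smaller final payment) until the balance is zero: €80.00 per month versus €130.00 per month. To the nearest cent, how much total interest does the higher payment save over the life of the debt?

Monthly rate r = 14.1%/12 = 1.175% = 0.01175.
At €80.00/mo: n = ⌈−ln(1 − rB₀/P)/ln(1+r)⌉ = 34 payments (last €17.97); total interest = total paid − €2,190.00 = €467.97.
At €130.00/mo: 19 payments (last €114.79); total interest €264.79.
Interest saved = €467.97 − €264.79 = €203.18.

€203.18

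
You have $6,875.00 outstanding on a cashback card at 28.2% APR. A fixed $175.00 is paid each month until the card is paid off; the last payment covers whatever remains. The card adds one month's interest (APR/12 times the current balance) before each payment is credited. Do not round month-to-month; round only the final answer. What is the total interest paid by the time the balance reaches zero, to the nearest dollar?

$12,463

Monthly rate r = 28.2%/12 = 2.35% = 0.0235.
Payoff takes n = ⌈−ln(1 − rB₀/P)/ln(1+r)⌉ = ⌈110.501⌉ = 111 payments; the last is $88.22.
Total paid = 110·$175.00 + $88.22 = $19,338.22.
Total interest = total paid − principal = $19,338.22 − $6,875.00 = $12,463.22.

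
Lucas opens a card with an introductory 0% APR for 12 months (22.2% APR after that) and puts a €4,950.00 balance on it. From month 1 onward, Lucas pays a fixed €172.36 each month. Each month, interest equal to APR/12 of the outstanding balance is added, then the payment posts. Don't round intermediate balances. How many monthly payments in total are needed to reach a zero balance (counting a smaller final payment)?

Promo months 1–12 at r₀ = 0%/12 = 0; months 13+ at r₁ = 22.2%/12 = 0.0185.
After month 12 (no interest yet): B = €4,950.00 − 12·€172.36 = €2,881.68.
Then at r₁ with €172.36/mo: n₂ = −ln(1 − r₁·B/P)/ln(1+r₁) ≈ 20.19 → 21 more payments.

33 months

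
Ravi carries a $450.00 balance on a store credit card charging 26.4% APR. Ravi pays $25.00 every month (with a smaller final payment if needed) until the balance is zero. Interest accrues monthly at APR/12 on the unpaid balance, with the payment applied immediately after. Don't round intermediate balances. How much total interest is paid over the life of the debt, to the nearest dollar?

$129

Monthly rate r = 26.4%/12 = 2.2% = 0.022.
Payoff takes n = ⌈−ln(1 − rB₀/P)/ln(1+r)⌉ = ⌈23.168⌉ = 24 payments; the last is $4.25.
Total paid = 23·$25.00 + $4.25 = $579.25.
Total interest = total paid − principal = $579.25 − $450.00 = $129.25.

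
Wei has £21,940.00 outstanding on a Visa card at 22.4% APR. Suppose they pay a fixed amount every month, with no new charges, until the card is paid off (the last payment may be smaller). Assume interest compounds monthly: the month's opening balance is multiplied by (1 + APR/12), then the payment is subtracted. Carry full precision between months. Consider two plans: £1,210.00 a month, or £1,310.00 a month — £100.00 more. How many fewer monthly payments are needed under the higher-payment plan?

2 fewer payments

Monthly rate r = 22.4%/12 = 1.86667% = 0.0186667.
At £1,210.00/mo: n = ⌈−ln(1 − rB₀/P)/ln(1+r)⌉ = 23 payments (last £415.78); total interest = total paid − £21,940.00 = £5,095.78.
At £1,310.00/mo: 21 payments (last £356.01); total interest £4,616.01.
Payments saved = 23 − 21 = 2.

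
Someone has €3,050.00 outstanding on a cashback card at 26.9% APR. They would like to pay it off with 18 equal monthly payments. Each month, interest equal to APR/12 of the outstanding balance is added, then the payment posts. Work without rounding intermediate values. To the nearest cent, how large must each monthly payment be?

Monthly rate r = 26.9%/12 = 2.24167% = 0.0224167.
Level-payment amortization: P = B₀·r / (1 − (1+r)^(−n)) = 3050.00·0.0224167 / (1 − 1.02242^(−18)).
Denominator 1 − (1+r)^(−18) = 0.32903876.
P = 68.3708 / 0.32903876 ≈ 207.79.

€207.79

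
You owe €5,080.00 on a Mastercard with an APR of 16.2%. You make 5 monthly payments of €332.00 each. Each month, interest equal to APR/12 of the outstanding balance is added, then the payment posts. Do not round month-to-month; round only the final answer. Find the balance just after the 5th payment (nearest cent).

Monthly rate r = 16.2%/12 = 1.35% = 0.0135.
Each month: B ← B·(1+r) − €332.00.
Month 1: interest €68.58; balance after payment €4,816.58.
Month 2: interest €65.02; balance after payment €4,549.60.
Month 3: interest €61.42; balance after payment €4,279.02.
Month 4: interest €57.77; balance after payment €4,004.79.
Month 5: interest €54.06; balance after payment €3,726.85.

€3,726.85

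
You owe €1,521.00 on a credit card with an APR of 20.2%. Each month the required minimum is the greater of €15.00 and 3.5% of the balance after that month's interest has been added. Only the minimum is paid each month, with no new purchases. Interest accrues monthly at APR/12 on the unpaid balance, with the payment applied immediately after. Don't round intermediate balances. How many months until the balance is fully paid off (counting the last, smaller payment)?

Monthly rate r = 20.2%/12 = 1.68333% = 0.0168333.
While 3.5% of the post-interest balance exceeds €15.00, each month B ← (B·(1+r))·(1 − 0.035), i.e. B shrinks by the factor (1+r)·0.965 = 0.98124.
This holds for months 1–68. Entering month 69 the balance is €419.73; 3.5% of the post-interest balance is now below €15.00, so the flat €15.00 minimum applies from here.
From month 69 a fixed €15.00 at rate r clears €419.73 in 39 more payments. Total: 68 + 39 = 107 months.

107 months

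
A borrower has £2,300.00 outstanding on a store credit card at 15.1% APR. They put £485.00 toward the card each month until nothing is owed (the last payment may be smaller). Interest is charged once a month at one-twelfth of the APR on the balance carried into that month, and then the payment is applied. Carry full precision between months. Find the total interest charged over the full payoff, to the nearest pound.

£87

Monthly rate r = 15.1%/12 = 1.25833% = 0.0125833.
Payoff takes n = ⌈−ln(1 − rB₀/P)/ln(1+r)⌉ = ⌈4.920⌉ = 5 payments; the last is £446.59.
Total paid = 4·£485.00 + £446.59 = £2,386.59.
Total interest = total paid − principal = £2,386.59 − £2,300.00 = £86.59.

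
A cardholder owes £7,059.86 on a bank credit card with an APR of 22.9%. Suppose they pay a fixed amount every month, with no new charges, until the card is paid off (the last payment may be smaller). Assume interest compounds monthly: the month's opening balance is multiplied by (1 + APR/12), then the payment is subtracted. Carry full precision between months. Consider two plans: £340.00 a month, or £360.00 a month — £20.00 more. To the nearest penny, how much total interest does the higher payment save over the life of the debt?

£148.30

Monthly rate r = 22.9%/12 = 1.90833% = 0.0190833.
At £340.00/mo: n = ⌈−ln(1 − rB₀/P)/ln(1+r)⌉ = 27 payments (last £236.42); total interest = total paid − £7,059.86 = £2,016.56.
At £360.00/mo: 25 payments (last £288.12); total interest £1,868.26.
Interest saved = £2,016.56 − £1,868.26 = £148.30.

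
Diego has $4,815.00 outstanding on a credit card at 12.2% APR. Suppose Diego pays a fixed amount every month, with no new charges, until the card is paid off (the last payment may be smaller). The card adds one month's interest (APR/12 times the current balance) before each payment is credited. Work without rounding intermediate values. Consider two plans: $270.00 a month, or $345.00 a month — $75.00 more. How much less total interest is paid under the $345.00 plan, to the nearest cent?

Monthly rate r = 12.2%/12 = 1.01667% = 0.0101667.
At $270.00/mo: n = ⌈−ln(1 − rB₀/P)/ln(1+r)⌉ = 20 payments (last $209.85); total interest = total paid − $4,815.00 = $524.85.
At $345.00/mo: 16 payments (last $44.35); total interest $404.35.
Interest saved = $524.85 − $404.35 = $120.50.

$120.50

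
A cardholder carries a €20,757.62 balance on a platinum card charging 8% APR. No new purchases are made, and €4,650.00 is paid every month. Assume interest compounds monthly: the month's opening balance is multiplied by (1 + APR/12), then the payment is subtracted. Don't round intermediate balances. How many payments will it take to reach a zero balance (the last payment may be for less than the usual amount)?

Monthly rate r = 8%/12 = 0.666667% = 0.00666667.
Recurrence: B ← B·(1+r) − €4,650.00.
Month 1: interest €138.38; balance after payment €16,246.00.
Month 2: interest €108.31; balance after payment €11,704.31.
Month 3: interest €78.03; balance after payment €7,132.34.
Month 4: interest €47.55; balance after payment €2,529.89.
Month 5: interest €16.87; balance after payment €0.00.

5 payments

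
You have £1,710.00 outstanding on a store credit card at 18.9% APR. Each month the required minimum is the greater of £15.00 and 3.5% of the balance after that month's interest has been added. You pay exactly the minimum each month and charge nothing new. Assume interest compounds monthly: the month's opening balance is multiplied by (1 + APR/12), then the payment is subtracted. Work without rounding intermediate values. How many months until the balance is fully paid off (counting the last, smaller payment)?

Monthly rate r = 18.9%/12 = 1.575% = 0.01575.
While 3.5% of the post-interest balance exceeds £15.00, each month B ← (B·(1+r))·(1 − 0.035), i.e. B shrinks by the factor (1+r)·0.965 = 0.9802.
This holds for months 1–70. Entering month 71 the balance is £421.68; 3.5% of the post-interest balance is now below £15.00, so the flat £15.00 minimum applies from here.
From month 71 a fixed £15.00 at rate r clears £421.68 in 38 more payments. Total: 70 + 38 = 108 months.

108 months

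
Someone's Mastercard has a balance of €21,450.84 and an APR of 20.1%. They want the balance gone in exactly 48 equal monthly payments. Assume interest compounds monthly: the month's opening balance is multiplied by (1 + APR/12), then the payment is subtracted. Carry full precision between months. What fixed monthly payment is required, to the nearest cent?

€653.90

Monthly rate r = 20.1%/12 = 1.675% = 0.01675.
Level-payment amortization: P = B₀·r / (1 − (1+r)^(−n)) = 21450.84·0.01675 / (1 − 1.01675^(−48)).
Denominator 1 − (1+r)^(−48) = 0.549474572.
P = 359.302 / 0.549474572 ≈ 653.90.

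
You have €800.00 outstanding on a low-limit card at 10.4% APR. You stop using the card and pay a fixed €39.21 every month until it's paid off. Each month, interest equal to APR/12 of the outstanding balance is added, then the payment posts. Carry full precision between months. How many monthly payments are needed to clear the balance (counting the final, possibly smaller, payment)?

23 payments

Monthly rate r = 10.4%/12 = 0.866667% = 0.00866667.
Recurrence: B ← B·(1+r) − €39.21.
Month 1: interest €6.93; balance after payment €767.72.
Month 2: interest €6.65; balance after payment €735.17.
Closed form: n = −ln(1 − rB₀/P)/ln(1+r) = −ln(0.82317)/ln(1.00867) ≈ 22.550, so the balance reaches zero during payment 23.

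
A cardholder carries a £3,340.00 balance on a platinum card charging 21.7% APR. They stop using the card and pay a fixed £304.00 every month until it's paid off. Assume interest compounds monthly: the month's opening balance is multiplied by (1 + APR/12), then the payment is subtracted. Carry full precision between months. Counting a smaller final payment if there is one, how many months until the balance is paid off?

13 payments

Monthly rate r = 21.7%/12 = 1.80833% = 0.0180833.
Recurrence: B ← B·(1+r) − £304.00.
Month 1: interest £60.40; balance after payment £3,096.40.
Month 2: interest £55.99; balance after payment £2,848.39.
Closed form: n = −ln(1 − rB₀/P)/ln(1+r) = −ln(0.80132)/ln(1.01808) ≈ 12.359, so the balance reaches zero during payment 13.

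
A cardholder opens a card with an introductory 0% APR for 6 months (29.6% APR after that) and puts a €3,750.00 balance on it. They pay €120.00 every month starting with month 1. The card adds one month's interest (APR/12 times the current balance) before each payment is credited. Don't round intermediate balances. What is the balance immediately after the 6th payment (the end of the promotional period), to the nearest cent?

Promo months 1–6 at r₀ = 0%/12 = 0; months 7+ at r₁ = 29.6%/12 = 0.0246667.
After month 6 (no interest yet): B = €3,750.00 − 6·€120.00 = €3,030.00.

€3,030.00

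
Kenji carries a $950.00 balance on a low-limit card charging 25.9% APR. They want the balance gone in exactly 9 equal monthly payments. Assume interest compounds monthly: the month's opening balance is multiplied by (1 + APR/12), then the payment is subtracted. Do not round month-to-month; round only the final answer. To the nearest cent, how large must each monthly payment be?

Monthly rate r = 25.9%/12 = 2.15833% = 0.0215833.
Level-payment amortization: P = B₀·r / (1 − (1+r)^(−n)) = 950.00·0.0215833 / (1 − 1.02158^(−9)).
Denominator 1 − (1+r)^(−9) = 0.17484448.
P = 20.5042 / 0.17484448 ≈ 117.27.

$117.27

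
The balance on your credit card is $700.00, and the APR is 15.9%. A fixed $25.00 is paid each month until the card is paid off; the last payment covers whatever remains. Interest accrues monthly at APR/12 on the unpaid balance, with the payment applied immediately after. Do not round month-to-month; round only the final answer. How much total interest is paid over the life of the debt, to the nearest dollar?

$181

Monthly rate r = 15.9%/12 = 1.325% = 0.01325.
Payoff takes n = ⌈−ln(1 − rB₀/P)/ln(1+r)⌉ = ⌈35.222⌉ = 36 payments; the last is $5.57.
Total paid = 35·$25.00 + $5.57 = $880.57.
Total interest = total paid − principal = $880.57 − $700.00 = $180.57.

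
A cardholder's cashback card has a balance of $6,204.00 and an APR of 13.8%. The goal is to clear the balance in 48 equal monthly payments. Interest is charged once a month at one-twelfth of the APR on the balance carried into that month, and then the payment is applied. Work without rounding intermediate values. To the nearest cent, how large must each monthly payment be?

$168.91

Monthly rate r = 13.8%/12 = 1.15% = 0.0115.
Level-payment amortization: P = B₀·r / (1 − (1+r)^(−n)) = 6204.00·0.0115 / (1 − 1.0115^(−48)).
Denominator 1 − (1+r)^(−48) = 0.422386388.
P = 71.346 / 0.422386388 ≈ 168.91.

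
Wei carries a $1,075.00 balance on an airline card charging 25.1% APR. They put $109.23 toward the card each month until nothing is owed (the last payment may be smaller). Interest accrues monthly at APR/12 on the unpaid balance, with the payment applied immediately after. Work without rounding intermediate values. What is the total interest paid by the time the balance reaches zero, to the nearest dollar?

$141

Monthly rate r = 25.1%/12 = 2.09167% = 0.0209167.
Payoff takes n = ⌈−ln(1 − rB₀/P)/ln(1+r)⌉ = ⌈11.134⌉ = 12 payments; the last is $14.79.
Total paid = 11·$109.23 + $14.79 = $1,216.32.
Total interest = total paid − principal = $1,216.32 − $1,075.00 = $141.32.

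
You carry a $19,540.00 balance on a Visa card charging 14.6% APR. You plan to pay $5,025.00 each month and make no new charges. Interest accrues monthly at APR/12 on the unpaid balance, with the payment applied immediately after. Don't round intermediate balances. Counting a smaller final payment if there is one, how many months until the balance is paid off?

Monthly rate r = 14.6%/12 = 1.21667% = 0.0121667.
Recurrence: B ← B·(1+r) − $5,025.00.
Month 1: interest $237.74; balance after payment $14,752.74.
Month 2: interest $179.49; balance after payment $9,907.23.
Month 3: interest $120.54; balance after payment $5,002.77.
Month 4: interest $60.87; balance after payment $38.63.
Month 5: interest $0.47; balance after payment $0.00.

5 months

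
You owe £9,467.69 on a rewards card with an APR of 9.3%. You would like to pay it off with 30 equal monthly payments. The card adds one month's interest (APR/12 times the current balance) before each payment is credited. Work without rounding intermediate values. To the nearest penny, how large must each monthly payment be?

Monthly rate r = 9.3%/12 = 0.775% = 0.00775.
Level-payment amortization: P = B₀·r / (1 − (1+r)^(−n)) = 9467.69·0.00775 / (1 − 1.00775^(−30)).
Denominator 1 − (1+r)^(−30) = 0.206739562.
P = 73.3746 / 0.206739562 ≈ 354.91.

£354.91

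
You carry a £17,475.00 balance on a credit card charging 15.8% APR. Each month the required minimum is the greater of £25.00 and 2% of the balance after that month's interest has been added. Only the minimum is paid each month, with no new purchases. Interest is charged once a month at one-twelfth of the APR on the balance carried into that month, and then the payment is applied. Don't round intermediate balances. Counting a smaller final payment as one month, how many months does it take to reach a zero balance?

453 months

Monthly rate r = 15.8%/12 = 1.31667% = 0.0131667.
While 2% of the post-interest balance exceeds £25.00, each month B ← (B·(1+r))·(1 − 0.02), i.e. B shrinks by the factor (1+r)·0.98 = 0.9929.
This holds for months 1–373. Entering month 374 the balance is £1,226.64; 2% of the post-interest balance is now below £25.00, so the flat £25.00 minimum applies from here.
From month 374 a fixed £25.00 at rate r clears £1,226.64 in 80 more payments. Total: 373 + 80 = 453 months.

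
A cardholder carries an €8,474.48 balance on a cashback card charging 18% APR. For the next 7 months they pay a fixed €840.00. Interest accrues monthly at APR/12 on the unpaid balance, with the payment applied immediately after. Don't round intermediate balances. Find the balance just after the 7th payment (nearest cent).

€3,254.04

Monthly rate r = 18%/12 = 1.5% = 0.015.
Each month: B ← B·(1+r) − €840.00.
Month 1: interest €127.12; balance after payment €7,761.60.
Month 2: interest €116.42; balance after payment €7,038.02.
Month 3: interest €105.57; balance after payment €6,303.59.
Month 4: interest €94.55; balance after payment €5,558.15.
Month 5: interest €83.37; balance after payment €4,801.52.
Month 6: interest €72.02; balance after payment €4,033.54.
Month 7: interest €60.50; balance after payment €3,254.04.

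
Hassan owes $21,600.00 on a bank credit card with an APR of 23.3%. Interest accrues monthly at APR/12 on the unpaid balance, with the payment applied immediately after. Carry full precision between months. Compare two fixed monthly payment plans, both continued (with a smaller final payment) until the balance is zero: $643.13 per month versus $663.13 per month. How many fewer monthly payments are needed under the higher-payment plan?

2 fewer payments

Monthly rate r = 23.3%/12 = 1.94167% = 0.0194167.
At $643.13/mo: n = ⌈−ln(1 − rB₀/P)/ln(1+r)⌉ = 55 payments (last $584.31); total interest = total paid − $21,600.00 = $13,713.33.
At $663.13/mo: 53 payments (last $32.03); total interest $12,914.79.
Payments saved = 55 − 53 = 2.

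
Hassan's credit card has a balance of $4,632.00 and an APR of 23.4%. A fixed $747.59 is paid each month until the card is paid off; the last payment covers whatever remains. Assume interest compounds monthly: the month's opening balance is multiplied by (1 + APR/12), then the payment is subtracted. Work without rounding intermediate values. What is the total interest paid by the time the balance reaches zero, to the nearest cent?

Monthly rate r = 23.4%/12 = 1.95% = 0.0195.
Payoff takes n = ⌈−ln(1 − rB₀/P)/ln(1+r)⌉ = ⌈6.668⌉ = 7 payments; the last is $500.66.
Total paid = 6·$747.59 + $500.66 = $4,986.20.
Total interest = total paid − principal = $4,986.20 − $4,632.00 = $354.20.

$354.20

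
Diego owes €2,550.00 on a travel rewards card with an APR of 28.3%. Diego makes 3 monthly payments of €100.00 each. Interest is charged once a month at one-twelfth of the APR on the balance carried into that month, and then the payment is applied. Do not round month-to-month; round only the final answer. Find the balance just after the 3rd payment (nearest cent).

€2,427.57

Monthly rate r = 28.3%/12 = 2.35833% = 0.0235833.
Each month: B ← B·(1+r) − €100.00.
Month 1: interest €60.14; balance after payment €2,510.14.
Month 2: interest €59.20; balance after payment €2,469.33.
Month 3: interest €58.24; balance after payment €2,427.57.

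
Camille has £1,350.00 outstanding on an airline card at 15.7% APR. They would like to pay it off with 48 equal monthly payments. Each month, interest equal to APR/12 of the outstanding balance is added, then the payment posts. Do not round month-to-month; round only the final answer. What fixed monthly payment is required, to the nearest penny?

£38.05

Monthly rate r = 15.7%/12 = 1.30833% = 0.0130833.
Level-payment amortization: P = B₀·r / (1 − (1+r)^(−n)) = 1350.00·0.0130833 / (1 − 1.01308^(−48)).
Denominator 1 − (1+r)^(−48) = 0.464164098.
P = 17.6625 / 0.464164098 ≈ 38.05.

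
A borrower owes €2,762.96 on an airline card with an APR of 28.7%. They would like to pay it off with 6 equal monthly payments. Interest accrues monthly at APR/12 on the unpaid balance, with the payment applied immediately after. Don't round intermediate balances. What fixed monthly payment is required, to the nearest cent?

Monthly rate r = 28.7%/12 = 2.39167% = 0.0239167.
Level-payment amortization: P = B₀·r / (1 − (1+r)^(−n)) = 2762.96·0.0239167 / (1 − 1.02392^(−6)).
Denominator 1 − (1+r)^(−6) = 0.132214625.
P = 66.0808 / 0.132214625 ≈ 499.80.

€499.80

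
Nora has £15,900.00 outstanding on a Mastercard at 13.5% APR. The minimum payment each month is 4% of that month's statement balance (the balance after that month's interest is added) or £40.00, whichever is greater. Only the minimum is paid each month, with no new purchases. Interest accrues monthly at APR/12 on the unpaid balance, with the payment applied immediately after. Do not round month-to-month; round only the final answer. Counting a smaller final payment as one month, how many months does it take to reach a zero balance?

Monthly rate r = 13.5%/12 = 1.125% = 0.01125.
While 4% of the post-interest balance exceeds £40.00, each month B ← (B·(1+r))·(1 − 0.04), i.e. B shrinks by the factor (1+r)·0.96 = 0.9708.
This holds for months 1–94. Entering month 95 the balance is £980.83; 4% of the post-interest balance is now below £40.00, so the flat £40.00 minimum applies from here.
From month 95 a fixed £40.00 at rate r clears £980.83 in 29 more payments. Total: 94 + 29 = 123 months.

123 months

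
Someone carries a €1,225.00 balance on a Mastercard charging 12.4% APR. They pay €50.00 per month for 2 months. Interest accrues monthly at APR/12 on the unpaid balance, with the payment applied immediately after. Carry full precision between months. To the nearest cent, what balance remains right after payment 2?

€1,149.93

Monthly rate r = 12.4%/12 = 1.03333% = 0.0103333.
Each month: B ← B·(1+r) − €50.00.
Month 1: interest €12.66; balance after payment €1,187.66.
Month 2: interest €12.27; balance after payment €1,149.93.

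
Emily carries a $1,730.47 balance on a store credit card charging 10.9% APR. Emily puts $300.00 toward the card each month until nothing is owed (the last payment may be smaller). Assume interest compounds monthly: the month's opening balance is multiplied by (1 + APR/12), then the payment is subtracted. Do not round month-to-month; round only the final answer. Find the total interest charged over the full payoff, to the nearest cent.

$55.10

Monthly rate r = 10.9%/12 = 0.908333% = 0.00908333.
Payoff takes n = ⌈−ln(1 − rB₀/P)/ln(1+r)⌉ = ⌈5.952⌉ = 6 payments; the last is $285.57.
Total paid = 5·$300.00 + $285.57 = $1,785.57.
Total interest = total paid − principal = $1,785.57 − $1,730.47 = $55.10.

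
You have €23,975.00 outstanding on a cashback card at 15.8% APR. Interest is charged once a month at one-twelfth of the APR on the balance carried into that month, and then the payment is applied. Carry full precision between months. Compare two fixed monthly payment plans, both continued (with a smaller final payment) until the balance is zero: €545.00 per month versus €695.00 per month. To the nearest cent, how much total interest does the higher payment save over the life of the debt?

Monthly rate r = 15.8%/12 = 1.31667% = 0.0131667.
At €545.00/mo: n = ⌈−ln(1 − rB₀/P)/ln(1+r)⌉ = 67 payments (last €96.29); total interest = total paid − €23,975.00 = €12,091.29.
At €695.00/mo: 47 payments (last €202.49); total interest €8,197.49.
Interest saved = €12,091.29 − €8,197.49 = €3,893.80.

€3,893.80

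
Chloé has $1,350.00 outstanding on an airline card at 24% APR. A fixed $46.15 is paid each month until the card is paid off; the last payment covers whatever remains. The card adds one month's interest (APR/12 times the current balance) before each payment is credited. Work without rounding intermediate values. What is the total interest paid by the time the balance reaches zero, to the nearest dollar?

$700

Monthly rate r = 24%/12 = 2% = 0.02.
Payoff takes n = ⌈−ln(1 − rB₀/P)/ln(1+r)⌉ = ⌈44.418⌉ = 45 payments; the last is $19.40.
Total paid = 44·$46.15 + $19.40 = $2,050.00.
Total interest = total paid − principal = $2,050.00 − $1,350.00 = $700.00.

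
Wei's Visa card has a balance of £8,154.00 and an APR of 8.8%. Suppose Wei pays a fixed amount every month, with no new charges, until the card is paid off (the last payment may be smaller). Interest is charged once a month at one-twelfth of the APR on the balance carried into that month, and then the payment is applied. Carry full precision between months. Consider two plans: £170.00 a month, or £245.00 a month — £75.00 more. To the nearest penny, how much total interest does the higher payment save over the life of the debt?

£703.16

Monthly rate r = 8.8%/12 = 0.733333% = 0.00733333.
At £170.00/mo: n = ⌈−ln(1 − rB₀/P)/ln(1+r)⌉ = 60 payments (last £55.45); total interest = total paid − £8,154.00 = £1,931.45.
At £245.00/mo: 39 payments (last £72.29); total interest £1,228.29.
Interest saved = £1,931.45 − £1,228.29 = £703.16.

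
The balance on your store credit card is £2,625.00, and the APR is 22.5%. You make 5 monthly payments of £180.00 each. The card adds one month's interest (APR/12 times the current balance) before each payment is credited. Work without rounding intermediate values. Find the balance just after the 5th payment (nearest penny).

Monthly rate r = 22.5%/12 = 1.875% = 0.01875.
Each month: B ← B·(1+r) − £180.00.
Month 1: interest £49.22; balance after payment £2,494.22.
Month 2: interest £46.77; balance after payment £2,360.99.
Month 3: interest £44.27; balance after payment £2,225.25.
Month 4: interest £41.72; balance after payment £2,086.98.
Month 5: interest £39.13; balance after payment £1,946.11.

£1,946.11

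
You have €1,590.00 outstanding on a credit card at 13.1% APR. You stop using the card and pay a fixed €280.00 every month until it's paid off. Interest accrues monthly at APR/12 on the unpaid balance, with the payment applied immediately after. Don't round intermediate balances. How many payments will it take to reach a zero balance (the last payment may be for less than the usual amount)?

Monthly rate r = 13.1%/12 = 1.09167% = 0.0109167.
Recurrence: B ← B·(1+r) − €280.00.
Month 1: interest €17.36; balance after payment €1,327.36.
Month 2: interest €14.49; balance after payment €1,061.85.
Month 3: interest €11.59; balance after payment €793.44.
Month 4: interest €8.66; balance after payment €522.10.
Month 5: interest €5.70; balance after payment €247.80.
Month 6: interest €2.71; balance after payment €0.00.

6 payments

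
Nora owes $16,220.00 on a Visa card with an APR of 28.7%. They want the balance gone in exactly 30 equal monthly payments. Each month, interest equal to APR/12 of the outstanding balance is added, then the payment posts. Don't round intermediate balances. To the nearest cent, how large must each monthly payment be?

$763.80

Monthly rate r = 28.7%/12 = 2.39167% = 0.0239167.
Level-payment amortization: P = B₀·r / (1 − (1+r)^(−n)) = 16220.00·0.0239167 / (1 − 1.02392^(−30)).
Denominator 1 − (1+r)^(−30) = 0.507890631.
P = 387.928 / 0.507890631 ≈ 763.80.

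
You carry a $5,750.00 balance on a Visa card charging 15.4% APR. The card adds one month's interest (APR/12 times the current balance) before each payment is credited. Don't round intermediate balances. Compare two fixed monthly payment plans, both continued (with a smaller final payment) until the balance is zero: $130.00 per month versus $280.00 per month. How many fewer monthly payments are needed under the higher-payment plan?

42 fewer payments

Monthly rate r = 15.4%/12 = 1.28333% = 0.0128333.
At $130.00/mo: n = ⌈−ln(1 − rB₀/P)/ln(1+r)⌉ = 66 payments (last $98.12); total interest = total paid − $5,750.00 = $2,798.12.
At $280.00/mo: 24 payments (last $276.99); total interest $966.99.
Payments saved = 66 − 24 = 42.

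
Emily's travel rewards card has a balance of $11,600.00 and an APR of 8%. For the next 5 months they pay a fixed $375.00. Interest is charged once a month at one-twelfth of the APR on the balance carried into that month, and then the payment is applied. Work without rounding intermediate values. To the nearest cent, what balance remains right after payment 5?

Monthly rate r = 8%/12 = 0.666667% = 0.00666667.
Each month: B ← B·(1+r) − $375.00.
Month 1: interest $77.33; balance after payment $11,302.33.
Month 2: interest $75.35; balance after payment $11,002.68.
Month 3: interest $73.35; balance after payment $10,701.03.
Month 4: interest $71.34; balance after payment $10,397.37.
Month 5: interest $69.32; balance after payment $10,091.69.

$10,091.69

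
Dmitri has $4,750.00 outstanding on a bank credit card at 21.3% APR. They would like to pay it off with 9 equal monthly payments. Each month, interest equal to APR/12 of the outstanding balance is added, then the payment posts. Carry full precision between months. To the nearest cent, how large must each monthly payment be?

Monthly rate r = 21.3%/12 = 1.775% = 0.01775.
Level-payment amortization: P = B₀·r / (1 − (1+r)^(−n)) = 4750.00·0.01775 / (1 − 1.01775^(−9)).
Denominator 1 − (1+r)^(−9) = 0.146447968.
P = 84.3125 / 0.146447968 ≈ 575.72.

$575.72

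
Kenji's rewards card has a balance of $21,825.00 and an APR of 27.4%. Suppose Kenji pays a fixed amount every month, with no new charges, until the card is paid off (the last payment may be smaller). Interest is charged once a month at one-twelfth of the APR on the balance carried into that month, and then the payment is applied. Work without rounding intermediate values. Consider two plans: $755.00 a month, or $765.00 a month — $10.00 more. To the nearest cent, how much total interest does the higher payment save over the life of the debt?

Monthly rate r = 27.4%/12 = 2.28333% = 0.0228333.
At $755.00/mo: n = ⌈−ln(1 − rB₀/P)/ln(1+r)⌉ = 48 payments (last $598.60); total interest = total paid − $21,825.00 = $14,258.60.
At $765.00/mo: 47 payments (last $522.70); total interest $13,887.70.
Interest saved = $14,258.60 − $13,887.70 = $370.90.

$370.90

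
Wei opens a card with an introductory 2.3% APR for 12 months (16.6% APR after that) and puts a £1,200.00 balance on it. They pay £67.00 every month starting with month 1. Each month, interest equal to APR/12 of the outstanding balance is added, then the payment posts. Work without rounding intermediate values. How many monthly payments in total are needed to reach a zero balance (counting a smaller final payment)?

19 months

Promo months 1–12 at r₀ = 2.3%/12 = 0.00191667; months 13+ at r₁ = 16.6%/12 = 0.0138333.
After month 12: iterate B ← B·(1+r₀) − £67.00 for 12 months → £415.36.
Then at r₁ with £67.00/mo: n₂ = −ln(1 − r₁·B/P)/ln(1+r₁) ≈ 6.53 → 7 more payments.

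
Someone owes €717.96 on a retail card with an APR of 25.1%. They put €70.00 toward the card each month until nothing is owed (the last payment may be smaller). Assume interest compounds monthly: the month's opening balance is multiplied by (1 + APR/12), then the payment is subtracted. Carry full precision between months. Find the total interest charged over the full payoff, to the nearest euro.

€99

Monthly rate r = 25.1%/12 = 2.09167% = 0.0209167.
Payoff takes n = ⌈−ln(1 − rB₀/P)/ln(1+r)⌉ = ⌈11.665⌉ = 12 payments; the last is €46.71.
Total paid = 11·€70.00 + €46.71 = €816.71.
Total interest = total paid − principal = €816.71 − €717.96 = €98.75.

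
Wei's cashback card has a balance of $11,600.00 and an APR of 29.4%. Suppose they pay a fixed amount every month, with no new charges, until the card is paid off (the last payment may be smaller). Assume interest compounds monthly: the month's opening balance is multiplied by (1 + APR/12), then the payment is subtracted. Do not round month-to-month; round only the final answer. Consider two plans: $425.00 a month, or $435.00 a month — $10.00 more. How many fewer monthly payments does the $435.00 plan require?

Monthly rate r = 29.4%/12 = 2.45% = 0.0245.
At $425.00/mo: n = ⌈−ln(1 − rB₀/P)/ln(1+r)⌉ = 46 payments (last $274.00); total interest = total paid − $11,600.00 = $7,799.00.
At $435.00/mo: 44 payments (last $335.03); total interest $7,440.03.
Payments saved = 46 − 44 = 2.

2 fewer payments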